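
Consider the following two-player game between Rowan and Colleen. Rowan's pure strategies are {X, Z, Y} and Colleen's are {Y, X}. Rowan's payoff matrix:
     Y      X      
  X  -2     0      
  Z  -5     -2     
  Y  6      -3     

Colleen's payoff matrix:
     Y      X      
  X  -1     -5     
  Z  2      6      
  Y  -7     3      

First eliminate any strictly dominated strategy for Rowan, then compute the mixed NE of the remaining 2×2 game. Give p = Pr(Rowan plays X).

Rowan's strategy Z is strictly dominated by X: -2 > -5 and 0 > -2. Eliminate Z.
Set Colleen's expected payoff from Y equal to that from X:
  Colleen's payoff from Y: p·(-1) + (1−p)·(-7) = 6p - 7
  Colleen's payoff from X: p·(-5) + (1−p)·3 = -8p + 3
  6p - 7 = -8p + 3  ⇒  14p = 10  ⇒  p = 5/7.

p = 5/7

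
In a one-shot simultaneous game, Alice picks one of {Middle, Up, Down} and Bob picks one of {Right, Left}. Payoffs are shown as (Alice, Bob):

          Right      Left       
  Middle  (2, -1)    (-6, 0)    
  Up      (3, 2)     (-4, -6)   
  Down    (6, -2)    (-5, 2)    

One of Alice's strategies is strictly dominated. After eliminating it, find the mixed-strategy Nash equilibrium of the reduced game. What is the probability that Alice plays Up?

Alice's strategy Middle is strictly dominated by Up: 3 > 2 and -4 > -6. Eliminate Middle.
Alice's mix must leave Bob indifferent between Right and Left.
  Bob's expected payoff from Right: p·2 + (1−p)·(-2) = 4p - 2
  Bob's expected payoff from Left: p·(-6) + (1−p)·2 = -8p + 2
  4p - 2 = -8p + 2  ⇒  12p = 4  ⇒  p = 1/3.

p = 1/3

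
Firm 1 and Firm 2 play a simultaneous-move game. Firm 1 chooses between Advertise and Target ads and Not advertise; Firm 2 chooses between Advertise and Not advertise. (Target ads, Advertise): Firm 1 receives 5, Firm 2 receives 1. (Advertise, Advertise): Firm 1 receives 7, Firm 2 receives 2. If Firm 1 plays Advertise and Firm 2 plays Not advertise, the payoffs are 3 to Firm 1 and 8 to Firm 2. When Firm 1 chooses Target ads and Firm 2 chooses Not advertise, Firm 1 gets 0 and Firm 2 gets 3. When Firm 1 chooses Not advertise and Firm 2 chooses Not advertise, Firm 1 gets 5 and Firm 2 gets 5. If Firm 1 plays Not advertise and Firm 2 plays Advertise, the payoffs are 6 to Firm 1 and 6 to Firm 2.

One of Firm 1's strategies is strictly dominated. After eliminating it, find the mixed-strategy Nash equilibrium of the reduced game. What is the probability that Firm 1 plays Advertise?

Firm 1's strategy Target ads is strictly dominated by Advertise: 7 > 5 and 3 > 0. Eliminate Target ads.
Set Firm 2's expected payoff from Advertise equal to that from Not advertise:
  Firm 2's payoff to Advertise: p·2 + (1−p)·6 = -4p + 6
  Firm 2's payoff to Not advertise: p·8 + (1−p)·5 = 3p + 5
  -4p + 6 = 3p + 5  ⇒  -7p = -1  ⇒  p = 1/7.

p = 1/7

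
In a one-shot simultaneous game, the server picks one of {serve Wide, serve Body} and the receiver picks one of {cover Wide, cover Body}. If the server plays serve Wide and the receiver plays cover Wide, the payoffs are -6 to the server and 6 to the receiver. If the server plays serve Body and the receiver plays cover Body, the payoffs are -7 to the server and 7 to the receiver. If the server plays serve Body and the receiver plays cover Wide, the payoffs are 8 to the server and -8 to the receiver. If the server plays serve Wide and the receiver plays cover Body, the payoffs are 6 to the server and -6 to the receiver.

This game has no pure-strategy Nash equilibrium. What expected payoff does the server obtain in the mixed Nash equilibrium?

2/9

In a mixed equilibrium the server is indifferent between serve Wide and serve Body; this condition fixes q.
  the server's expected payoff from serve Wide: q·(-6) + (1−q)·6 = -12q + 6
  the server's expected payoff from serve Body: q·8 + (1−q)·(-7) = 15q - 7
  -12q + 6 = 15q - 7  ⇒  -27q = -13  ⇒  q = 13/27.
At equilibrium the server is indifferent across rows, so the server's payoff equals the payoff from serve Wide: (13/27)·(-6) + (14/27)·6 = 2/9.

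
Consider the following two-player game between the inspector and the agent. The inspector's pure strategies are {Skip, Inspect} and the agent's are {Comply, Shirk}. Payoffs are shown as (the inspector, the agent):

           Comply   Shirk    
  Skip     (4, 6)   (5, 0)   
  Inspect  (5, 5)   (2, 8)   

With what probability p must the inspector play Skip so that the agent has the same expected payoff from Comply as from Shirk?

p = 1/3

In a mixed equilibrium the agent is indifferent between Comply and Shirk; this condition fixes p.
  the agent's payoff from Comply: p·6 + (1−p)·5 = p + 5
  the agent's payoff from Shirk: p·0 + (1−p)·8 = -8p + 8
  p + 5 = -8p + 8  ⇒  9p = 3  ⇒  p = 1/3.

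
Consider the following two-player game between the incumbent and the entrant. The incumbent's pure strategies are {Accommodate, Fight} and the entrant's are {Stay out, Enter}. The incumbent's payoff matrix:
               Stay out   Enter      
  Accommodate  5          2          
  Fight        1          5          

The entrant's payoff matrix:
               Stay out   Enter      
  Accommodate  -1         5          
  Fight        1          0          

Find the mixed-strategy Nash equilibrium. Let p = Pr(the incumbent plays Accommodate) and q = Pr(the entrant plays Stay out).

The incumbent's mix must leave the entrant indifferent between Stay out and Enter.
  the entrant's payoff to Stay out: p·(-1) + (1−p)·1 = -2p + 1
  the entrant's payoff to Enter: p·5 + (1−p)·0 = 5p
  -2p + 1 = 5p  ⇒  -7p = -1  ⇒  p = 1/7.
The incumbent's indifference between Accommodate and Fight determines the entrant's mixing probability q:
  the incumbent's payoff from Accommodate: q·5 + (1−q)·2 = 3q + 2
  the incumbent's payoff from Fight: q·1 + (1−q)·5 = -4q + 5
  3q + 2 = -4q + 5  ⇒  7q = 3  ⇒  q = 3/7.

p = 1/7, q = 3/7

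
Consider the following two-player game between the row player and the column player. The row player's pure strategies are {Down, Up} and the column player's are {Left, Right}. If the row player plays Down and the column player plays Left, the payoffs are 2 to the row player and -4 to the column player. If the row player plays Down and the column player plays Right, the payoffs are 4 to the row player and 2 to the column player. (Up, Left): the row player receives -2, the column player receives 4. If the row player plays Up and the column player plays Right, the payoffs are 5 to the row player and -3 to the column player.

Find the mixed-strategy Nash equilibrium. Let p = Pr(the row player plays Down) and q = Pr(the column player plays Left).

p = 7/13, q = 1/5

The row player's mix must leave the column player indifferent between Left and Right.
  the column player's payoff from Left: p·(-4) + (1−p)·4 = -8p + 4
  the column player's payoff from Right: p·2 + (1−p)·(-3) = 5p - 3
  -8p + 4 = 5p - 3  ⇒  -13p = -7  ⇒  p = 7/13.
For the row player to be willing to mix, the row player must be indifferent between Down and Up, which pins down the column player's mix.
  the row player's payoff from Down: q·2 + (1−q)·4 = -2q + 4
  the row player's payoff from Up: q·(-2) + (1−q)·5 = -7q + 5
  -2q + 4 = -7q + 5  ⇒  5q = 1  ⇒  q = 1/5.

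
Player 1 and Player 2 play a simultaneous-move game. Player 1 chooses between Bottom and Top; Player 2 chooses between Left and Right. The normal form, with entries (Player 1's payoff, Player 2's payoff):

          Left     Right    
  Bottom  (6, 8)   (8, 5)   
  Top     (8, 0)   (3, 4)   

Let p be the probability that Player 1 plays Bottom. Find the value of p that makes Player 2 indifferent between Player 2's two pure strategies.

Player 1's mix must leave Player 2 indifferent between Left and Right.
  Player 2's expected payoff from Left: p·8 + (1−p)·0 = 8p
  Player 2's expected payoff from Right: p·5 + (1−p)·4 = p + 4
  8p = p + 4  ⇒  7p = 4  ⇒  p = 4/7.

p = 4/7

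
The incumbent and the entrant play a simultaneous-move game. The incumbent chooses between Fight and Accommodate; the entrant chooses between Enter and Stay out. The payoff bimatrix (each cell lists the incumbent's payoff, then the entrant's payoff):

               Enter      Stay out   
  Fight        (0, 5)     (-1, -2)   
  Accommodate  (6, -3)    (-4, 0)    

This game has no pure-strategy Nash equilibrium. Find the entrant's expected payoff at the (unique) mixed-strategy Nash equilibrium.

-3/5

The incumbent's mix must leave the entrant indifferent between Enter and Stay out.
  the entrant's payoff to Enter: p·5 + (1−p)·(-3) = 8p - 3
  the entrant's payoff to Stay out: p·(-2) + (1−p)·0 = -2p
  8p - 3 = -2p  ⇒  10p = 3  ⇒  p = 3/10.
At equilibrium the entrant is indifferent across columns, so the entrant's payoff equals the payoff from Enter: (3/10)·5 + (7/10)·(-3) = -3/5.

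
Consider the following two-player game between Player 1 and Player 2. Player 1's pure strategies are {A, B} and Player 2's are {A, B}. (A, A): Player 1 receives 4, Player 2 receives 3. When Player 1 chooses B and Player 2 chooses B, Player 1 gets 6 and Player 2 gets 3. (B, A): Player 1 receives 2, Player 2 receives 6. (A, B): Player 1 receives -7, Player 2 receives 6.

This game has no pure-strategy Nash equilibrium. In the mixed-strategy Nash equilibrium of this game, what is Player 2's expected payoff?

9/2

For Player 2 to be willing to mix, Player 2 must be indifferent between A and B, which pins down Player 1's mix.
  Player 2's expected payoff from A: p·3 + (1−p)·6 = -3p + 6
  Player 2's expected payoff from B: p·6 + (1−p)·3 = 3p + 3
  -3p + 6 = 3p + 3  ⇒  -6p = -3  ⇒  p = 1/2.
At equilibrium Player 2 is indifferent across columns, so Player 2's payoff equals the payoff from A: (1/2)·3 + (1/2)·6 = 9/2.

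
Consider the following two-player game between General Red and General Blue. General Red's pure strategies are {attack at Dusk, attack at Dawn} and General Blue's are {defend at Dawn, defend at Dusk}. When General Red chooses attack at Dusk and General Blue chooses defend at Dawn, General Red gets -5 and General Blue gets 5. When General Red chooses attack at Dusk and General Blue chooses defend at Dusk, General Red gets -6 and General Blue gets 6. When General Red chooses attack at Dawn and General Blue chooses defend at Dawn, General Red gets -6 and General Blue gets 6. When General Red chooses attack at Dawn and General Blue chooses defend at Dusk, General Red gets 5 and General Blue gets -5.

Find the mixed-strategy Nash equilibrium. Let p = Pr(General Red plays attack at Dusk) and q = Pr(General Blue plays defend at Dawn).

p = 11/12, q = 11/12

General Blue's indifference between defend at Dawn and defend at Dusk determines General Red's mixing probability p:
  General Blue's payoff to defend at Dawn: p·5 + (1−p)·6 = -p + 6
  General Blue's payoff to defend at Dusk: p·6 + (1−p)·(-5) = 11p - 5
  -p + 6 = 11p - 5  ⇒  -12p = -11  ⇒  p = 11/12.
In a mixed equilibrium General Red is indifferent between attack at Dusk and attack at Dawn; this condition fixes q.
  General Red's expected payoff from attack at Dusk: q·(-5) + (1−q)·(-6) = q - 6
  General Red's expected payoff from attack at Dawn: q·(-6) + (1−q)·5 = -11q + 5
  q - 6 = -11q + 5  ⇒  12q = 11  ⇒  q = 11/12.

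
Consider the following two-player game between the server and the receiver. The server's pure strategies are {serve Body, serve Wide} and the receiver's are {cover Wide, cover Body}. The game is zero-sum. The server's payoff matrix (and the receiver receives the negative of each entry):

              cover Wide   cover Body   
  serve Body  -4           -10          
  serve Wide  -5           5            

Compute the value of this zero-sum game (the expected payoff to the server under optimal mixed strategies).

v = -35/8

The server's indifference between serve Body and serve Wide determines the receiver's mixing probability q:
  the server's payoff to serve Body: q·(-4) + (1−q)·(-10) = 6q - 10
  the server's payoff to serve Wide: q·(-5) + (1−q)·5 = -10q + 5
  6q - 10 = -10q + 5  ⇒  16q = 15  ⇒  q = 15/16.
The value is the server's expected payoff against this mix (using serve Body): (15/16)·(-4) + (1/16)·(-10) = -35/8.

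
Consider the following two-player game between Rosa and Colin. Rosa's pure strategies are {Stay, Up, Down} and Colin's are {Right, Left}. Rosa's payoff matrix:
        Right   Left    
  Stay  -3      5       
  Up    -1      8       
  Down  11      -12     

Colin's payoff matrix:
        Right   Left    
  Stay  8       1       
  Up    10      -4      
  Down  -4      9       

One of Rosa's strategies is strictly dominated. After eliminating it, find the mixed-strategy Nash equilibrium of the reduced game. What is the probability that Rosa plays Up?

Rosa's strategy Stay is strictly dominated by Up: -1 > -3 and 8 > 5. Eliminate Stay.
For Colin to be willing to mix, Colin must be indifferent between Right and Left, which pins down Rosa's mix.
  Colin's payoff to Right: p·10 + (1−p)·(-4) = 14p - 4
  Colin's payoff to Left: p·(-4) + (1−p)·9 = -13p + 9
  14p - 4 = -13p + 9  ⇒  27p = 13  ⇒  p = 13/27.

p = 13/27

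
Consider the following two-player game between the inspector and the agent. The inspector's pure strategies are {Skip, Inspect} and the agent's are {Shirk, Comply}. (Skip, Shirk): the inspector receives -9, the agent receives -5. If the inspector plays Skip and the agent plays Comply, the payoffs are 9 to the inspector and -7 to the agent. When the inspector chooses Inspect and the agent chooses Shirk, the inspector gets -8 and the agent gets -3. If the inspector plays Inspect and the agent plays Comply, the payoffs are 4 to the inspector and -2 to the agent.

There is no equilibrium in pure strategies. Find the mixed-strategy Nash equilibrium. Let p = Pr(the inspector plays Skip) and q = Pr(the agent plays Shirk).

Set the agent's expected payoff from Shirk equal to that from Comply:
  the agent's payoff from Shirk: p·(-5) + (1−p)·(-3) = -2p - 3
  the agent's payoff from Comply: p·(-7) + (1−p)·(-2) = -5p - 2
  -2p - 3 = -5p - 2  ⇒  3p = 1  ⇒  p = 1/3.
The agent's mix must leave the inspector indifferent between Skip and Inspect.
  the inspector's expected payoff from Skip: q·(-9) + (1−q)·9 = -18q + 9
  the inspector's expected payoff from Inspect: q·(-8) + (1−q)·4 = -12q + 4
  -18q + 9 = -12q + 4  ⇒  -6q = -5  ⇒  q = 5/6.

p = 1/3, q = 5/6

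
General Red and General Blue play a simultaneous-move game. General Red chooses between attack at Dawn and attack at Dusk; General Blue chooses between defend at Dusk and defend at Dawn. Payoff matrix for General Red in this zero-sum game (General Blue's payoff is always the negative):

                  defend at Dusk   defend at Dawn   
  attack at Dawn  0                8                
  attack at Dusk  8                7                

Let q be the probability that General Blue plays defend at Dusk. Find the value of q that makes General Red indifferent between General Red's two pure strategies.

q = 1/9

General Blue's mix must leave General Red indifferent between attack at Dawn and attack at Dusk.
  General Red's payoff from attack at Dawn: q·0 + (1−q)·8 = -8q + 8
  General Red's payoff from attack at Dusk: q·8 + (1−q)·7 = q + 7
  -8q + 8 = q + 7  ⇒  -9q = -1  ⇒  q = 1/9.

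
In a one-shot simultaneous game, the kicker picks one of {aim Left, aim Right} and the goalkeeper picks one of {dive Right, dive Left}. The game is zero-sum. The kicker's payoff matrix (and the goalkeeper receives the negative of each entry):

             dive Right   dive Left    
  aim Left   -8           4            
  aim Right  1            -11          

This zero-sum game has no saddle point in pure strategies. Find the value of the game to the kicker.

For the kicker to be willing to mix, the kicker must be indifferent between aim Left and aim Right, which pins down the goalkeeper's mix.
  the kicker's expected payoff from aim Left: q·(-8) + (1−q)·4 = -12q + 4
  the kicker's expected payoff from aim Right: q·1 + (1−q)·(-11) = 12q - 11
  -12q + 4 = 12q - 11  ⇒  -24q = -15  ⇒  q = 5/8.
The value is the kicker's expected payoff against this mix (using aim Left): (5/8)·(-8) + (3/8)·4 = -7/2.

v = -7/2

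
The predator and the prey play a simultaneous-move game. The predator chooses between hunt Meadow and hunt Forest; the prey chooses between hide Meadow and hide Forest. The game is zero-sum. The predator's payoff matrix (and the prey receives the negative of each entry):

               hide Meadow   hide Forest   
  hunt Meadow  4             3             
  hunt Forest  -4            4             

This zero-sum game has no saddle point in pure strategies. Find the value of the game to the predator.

v = 28/9

The predator's indifference between hunt Meadow and hunt Forest determines the prey's mixing probability q:
  the predator's payoff to hunt Meadow: q·4 + (1−q)·3 = q + 3
  the predator's payoff to hunt Forest: q·(-4) + (1−q)·4 = -8q + 4
  q + 3 = -8q + 4  ⇒  9q = 1  ⇒  q = 1/9.
The value is the predator's expected payoff against this mix (using hunt Meadow): (1/9)·4 + (8/9)·3 = 28/9.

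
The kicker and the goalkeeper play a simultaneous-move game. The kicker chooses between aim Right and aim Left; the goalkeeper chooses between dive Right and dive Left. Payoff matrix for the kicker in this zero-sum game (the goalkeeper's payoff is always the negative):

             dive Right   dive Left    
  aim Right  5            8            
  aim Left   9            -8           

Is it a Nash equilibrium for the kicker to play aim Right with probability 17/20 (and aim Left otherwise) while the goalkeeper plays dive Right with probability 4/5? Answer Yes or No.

Check the goalkeeper's indifference given the kicker's mix p = 17/20:
  payoff from dive Right = -28/5; payoff from dive Left = -28/5 — equal.
Check the kicker's indifference given the goalkeeper's mix q = 4/5:
  payoff from aim Right = 28/5; payoff from aim Left = 28/5 — equal.
Both players are indifferent, so neither can profitably deviate.

Yes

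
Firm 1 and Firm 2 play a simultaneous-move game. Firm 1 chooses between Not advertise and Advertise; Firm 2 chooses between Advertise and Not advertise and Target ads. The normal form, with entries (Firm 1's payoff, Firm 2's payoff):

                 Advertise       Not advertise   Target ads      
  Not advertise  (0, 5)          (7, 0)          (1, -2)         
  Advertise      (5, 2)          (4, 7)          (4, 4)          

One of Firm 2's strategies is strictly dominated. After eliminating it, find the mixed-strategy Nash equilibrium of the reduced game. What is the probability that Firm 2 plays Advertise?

Firm 2's strategy Target ads is strictly dominated by Not advertise: 0 > -2 and 7 > 4. Eliminate Target ads.
Firm 1's indifference between Not advertise and Advertise determines Firm 2's mixing probability q:
  Firm 1's payoff to Not advertise: q·0 + (1−q)·7 = -7q + 7
  Firm 1's payoff to Advertise: q·5 + (1−q)·4 = q + 4
  -7q + 7 = q + 4  ⇒  -8q = -3  ⇒  q = 3/8.

q = 3/8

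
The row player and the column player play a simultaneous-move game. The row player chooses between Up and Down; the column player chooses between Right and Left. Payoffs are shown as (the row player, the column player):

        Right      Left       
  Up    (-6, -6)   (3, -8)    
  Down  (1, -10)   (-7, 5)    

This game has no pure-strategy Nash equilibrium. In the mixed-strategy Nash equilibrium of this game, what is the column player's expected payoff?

-110/17

The row player's mix must leave the column player indifferent between Right and Left.
  the column player's payoff to Right: p·(-6) + (1−p)·(-10) = 4p - 10
  the column player's payoff to Left: p·(-8) + (1−p)·5 = -13p + 5
  4p - 10 = -13p + 5  ⇒  17p = 15  ⇒  p = 15/17.
At equilibrium the column player is indifferent across columns, so the column player's payoff equals the payoff from Right: (15/17)·(-6) + (2/17)·(-10) = -110/17.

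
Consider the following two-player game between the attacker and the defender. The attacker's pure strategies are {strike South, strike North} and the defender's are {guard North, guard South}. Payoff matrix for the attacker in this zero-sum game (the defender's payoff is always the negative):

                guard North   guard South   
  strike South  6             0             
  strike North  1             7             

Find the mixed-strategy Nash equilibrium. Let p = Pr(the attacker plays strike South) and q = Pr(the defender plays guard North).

p = 1/2, q = 7/12

The defender's indifference between guard North and guard South determines the attacker's mixing probability p:
  the defender's payoff from guard North: p·(-6) + (1−p)·(-1) = -5p - 1
  the defender's payoff from guard South: p·0 + (1−p)·(-7) = 7p - 7
  -5p - 1 = 7p - 7  ⇒  -12p = -6  ⇒  p = 1/2.
For the attacker to be willing to mix, the attacker must be indifferent between strike South and strike North, which pins down the defender's mix.
  the attacker's payoff from strike South: q·6 + (1−q)·0 = 6q
  the attacker's payoff from strike North: q·1 + (1−q)·7 = -6q + 7
  6q = -6q + 7  ⇒  12q = 7  ⇒  q = 7/12.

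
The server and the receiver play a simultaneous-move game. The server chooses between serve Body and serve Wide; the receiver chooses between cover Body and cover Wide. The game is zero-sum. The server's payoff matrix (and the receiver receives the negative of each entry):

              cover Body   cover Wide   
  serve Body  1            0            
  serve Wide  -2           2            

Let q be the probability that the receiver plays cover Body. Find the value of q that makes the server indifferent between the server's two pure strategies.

For the server to be willing to mix, the server must be indifferent between serve Body and serve Wide, which pins down the receiver's mix.
  the server's payoff to serve Body: q·1 + (1−q)·0 = q
  the server's payoff to serve Wide: q·(-2) + (1−q)·2 = -4q + 2
  q = -4q + 2  ⇒  5q = 2  ⇒  q = 2/5.

q = 2/5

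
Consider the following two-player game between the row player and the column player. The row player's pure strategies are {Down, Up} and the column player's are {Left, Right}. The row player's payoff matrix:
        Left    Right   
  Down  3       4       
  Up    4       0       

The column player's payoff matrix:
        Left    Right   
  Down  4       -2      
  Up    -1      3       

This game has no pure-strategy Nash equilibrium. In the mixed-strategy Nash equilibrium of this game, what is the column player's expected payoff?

In a mixed equilibrium the column player is indifferent between Left and Right; this condition fixes p.
  the column player's payoff to Left: p·4 + (1−p)·(-1) = 5p - 1
  the column player's payoff to Right: p·(-2) + (1−p)·3 = -5p + 3
  5p - 1 = -5p + 3  ⇒  10p = 4  ⇒  p = 2/5.
At equilibrium the column player is indifferent across columns, so the column player's payoff equals the payoff from Left: (2/5)·4 + (3/5)·(-1) = 1.

1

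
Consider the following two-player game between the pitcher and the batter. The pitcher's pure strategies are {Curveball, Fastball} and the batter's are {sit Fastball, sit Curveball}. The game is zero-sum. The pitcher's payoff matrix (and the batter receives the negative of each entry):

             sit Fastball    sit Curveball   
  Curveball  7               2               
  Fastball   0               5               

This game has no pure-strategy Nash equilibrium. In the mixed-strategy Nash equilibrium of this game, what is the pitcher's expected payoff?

For the pitcher to be willing to mix, the pitcher must be indifferent between Curveball and Fastball, which pins down the batter's mix.
  the pitcher's payoff to Curveball: q·7 + (1−q)·2 = 5q + 2
  the pitcher's payoff to Fastball: q·0 + (1−q)·5 = -5q + 5
  5q + 2 = -5q + 5  ⇒  10q = 3  ⇒  q = 3/10.
At equilibrium the pitcher is indifferent across rows, so the pitcher's payoff equals the payoff from Curveball: (3/10)·7 + (7/10)·2 = 7/2.

7/2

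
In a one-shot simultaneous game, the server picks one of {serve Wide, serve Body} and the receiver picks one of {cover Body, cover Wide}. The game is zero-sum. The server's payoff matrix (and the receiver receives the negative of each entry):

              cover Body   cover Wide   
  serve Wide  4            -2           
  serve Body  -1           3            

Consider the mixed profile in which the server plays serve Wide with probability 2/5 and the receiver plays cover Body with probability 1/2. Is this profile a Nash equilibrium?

Check the receiver's indifference given the server's mix p = 2/5:
  payoff from cover Body = -1; payoff from cover Wide = -1 — equal.
Check the server's indifference given the receiver's mix q = 1/2:
  payoff from serve Wide = 1; payoff from serve Body = 1 — equal.
Both players are indifferent, so neither can profitably deviate.

Yes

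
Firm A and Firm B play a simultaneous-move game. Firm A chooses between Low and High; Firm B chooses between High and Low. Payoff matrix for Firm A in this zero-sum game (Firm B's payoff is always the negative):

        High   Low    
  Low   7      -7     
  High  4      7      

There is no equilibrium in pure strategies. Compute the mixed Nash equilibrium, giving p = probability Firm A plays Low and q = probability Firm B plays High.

Firm B's indifference between High and Low determines Firm A's mixing probability p:
  Firm B's payoff to High: p·(-7) + (1−p)·(-4) = -3p - 4
  Firm B's payoff to Low: p·7 + (1−p)·(-7) = 14p - 7
  -3p - 4 = 14p - 7  ⇒  -17p = -3  ⇒  p = 3/17.
For Firm A to be willing to mix, Firm A must be indifferent between Low and High, which pins down Firm B's mix.
  Firm A's payoff from Low: q·7 + (1−q)·(-7) = 14q - 7
  Firm A's payoff from High: q·4 + (1−q)·7 = -3q + 7
  14q - 7 = -3q + 7  ⇒  17q = 14  ⇒  q = 14/17.

p = 3/17, q = 14/17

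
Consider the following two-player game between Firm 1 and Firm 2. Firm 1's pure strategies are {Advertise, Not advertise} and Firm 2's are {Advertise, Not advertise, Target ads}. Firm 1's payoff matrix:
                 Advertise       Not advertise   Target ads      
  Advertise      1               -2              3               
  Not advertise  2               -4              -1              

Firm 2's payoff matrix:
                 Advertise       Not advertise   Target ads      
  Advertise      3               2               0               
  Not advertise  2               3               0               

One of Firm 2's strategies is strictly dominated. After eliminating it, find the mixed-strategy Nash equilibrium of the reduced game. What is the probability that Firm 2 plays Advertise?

Firm 2's strategy Target ads is strictly dominated by Advertise: 3 > 0 and 2 > 0. Eliminate Target ads.
Firm 2's mix must leave Firm 1 indifferent between Advertise and Not advertise.
  Firm 1's payoff from Advertise: q·1 + (1−q)·(-2) = 3q - 2
  Firm 1's payoff from Not advertise: q·2 + (1−q)·(-4) = 6q - 4
  3q - 2 = 6q - 4  ⇒  -3q = -2  ⇒  q = 2/3.

q = 2/3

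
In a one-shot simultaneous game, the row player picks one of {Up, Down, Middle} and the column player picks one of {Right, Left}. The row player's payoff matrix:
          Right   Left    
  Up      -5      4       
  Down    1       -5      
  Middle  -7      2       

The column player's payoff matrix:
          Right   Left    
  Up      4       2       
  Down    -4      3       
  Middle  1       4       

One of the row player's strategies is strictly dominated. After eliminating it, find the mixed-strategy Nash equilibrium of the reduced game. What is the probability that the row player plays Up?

p = 7/9

The row player's strategy Middle is strictly dominated by Up: -5 > -7 and 4 > 2. Eliminate Middle.
The column player's indifference between Right and Left determines the row player's mixing probability p:
  the column player's payoff from Right: p·4 + (1−p)·(-4) = 8p - 4
  the column player's payoff from Left: p·2 + (1−p)·3 = -p + 3
  8p - 4 = -p + 3  ⇒  9p = 7  ⇒  p = 7/9.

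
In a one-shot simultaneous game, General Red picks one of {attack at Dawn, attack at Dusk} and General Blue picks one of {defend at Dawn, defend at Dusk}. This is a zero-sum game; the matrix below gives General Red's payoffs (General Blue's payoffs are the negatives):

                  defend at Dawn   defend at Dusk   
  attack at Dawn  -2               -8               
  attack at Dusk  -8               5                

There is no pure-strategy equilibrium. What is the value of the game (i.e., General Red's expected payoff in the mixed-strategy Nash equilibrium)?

v = -74/19

General Blue's mix must leave General Red indifferent between attack at Dawn and attack at Dusk.
  General Red's expected payoff from attack at Dawn: q·(-2) + (1−q)·(-8) = 6q - 8
  General Red's expected payoff from attack at Dusk: q·(-8) + (1−q)·5 = -13q + 5
  6q - 8 = -13q + 5  ⇒  19q = 13  ⇒  q = 13/19.
The value is General Red's expected payoff against this mix (using attack at Dawn): (13/19)·(-2) + (6/19)·(-8) = -74/19.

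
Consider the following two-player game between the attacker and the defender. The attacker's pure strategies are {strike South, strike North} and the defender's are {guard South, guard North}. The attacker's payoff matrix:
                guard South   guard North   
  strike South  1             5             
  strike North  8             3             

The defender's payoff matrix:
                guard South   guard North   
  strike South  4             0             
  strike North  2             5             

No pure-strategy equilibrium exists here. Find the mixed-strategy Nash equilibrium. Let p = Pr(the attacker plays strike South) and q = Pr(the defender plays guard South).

p = 3/7, q = 2/9

The attacker's mix must leave the defender indifferent between guard South and guard North.
  the defender's payoff to guard South: p·4 + (1−p)·2 = 2p + 2
  the defender's payoff to guard North: p·0 + (1−p)·5 = -5p + 5
  2p + 2 = -5p + 5  ⇒  7p = 3  ⇒  p = 3/7.
In a mixed equilibrium the attacker is indifferent between strike South and strike North; this condition fixes q.
  the attacker's payoff to strike South: q·1 + (1−q)·5 = -4q + 5
  the attacker's payoff to strike North: q·8 + (1−q)·3 = 5q + 3
  -4q + 5 = 5q + 3  ⇒  -9q = -2  ⇒  q = 2/9.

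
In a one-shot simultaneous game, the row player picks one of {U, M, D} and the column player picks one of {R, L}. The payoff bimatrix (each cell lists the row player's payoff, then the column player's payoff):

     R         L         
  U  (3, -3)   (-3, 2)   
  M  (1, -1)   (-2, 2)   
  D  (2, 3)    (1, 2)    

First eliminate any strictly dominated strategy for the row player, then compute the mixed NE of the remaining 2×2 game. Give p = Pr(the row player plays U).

p = 1/6

The row player's strategy M is strictly dominated by D: 2 > 1 and 1 > -2. Eliminate M.
The column player's indifference between R and L determines the row player's mixing probability p:
  the column player's payoff from R: p·(-3) + (1−p)·3 = -6p + 3
  the column player's payoff from L: p·2 + (1−p)·2 = 2
  -6p + 3 = 2  ⇒  -6p = -1  ⇒  p = 1/6.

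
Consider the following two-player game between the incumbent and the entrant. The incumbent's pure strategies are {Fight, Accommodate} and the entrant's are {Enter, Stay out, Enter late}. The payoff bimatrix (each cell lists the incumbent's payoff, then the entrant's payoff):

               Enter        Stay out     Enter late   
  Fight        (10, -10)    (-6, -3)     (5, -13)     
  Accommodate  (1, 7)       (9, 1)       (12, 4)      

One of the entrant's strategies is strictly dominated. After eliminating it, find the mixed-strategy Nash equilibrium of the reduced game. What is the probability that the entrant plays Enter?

The entrant's strategy Enter late is strictly dominated by Enter: -10 > -13 and 7 > 4. Eliminate Enter late.
The entrant's mix must leave the incumbent indifferent between Fight and Accommodate.
  the incumbent's payoff to Fight: q·10 + (1−q)·(-6) = 16q - 6
  the incumbent's payoff to Accommodate: q·1 + (1−q)·9 = -8q + 9
  16q - 6 = -8q + 9  ⇒  24q = 15  ⇒  q = 5/8.

q = 5/8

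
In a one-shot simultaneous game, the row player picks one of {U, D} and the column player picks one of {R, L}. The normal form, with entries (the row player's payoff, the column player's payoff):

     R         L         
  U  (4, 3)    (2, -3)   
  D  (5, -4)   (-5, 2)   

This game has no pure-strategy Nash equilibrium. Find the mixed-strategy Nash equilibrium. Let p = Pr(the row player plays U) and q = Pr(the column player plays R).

The column player's indifference between R and L determines the row player's mixing probability p:
  the column player's payoff from R: p·3 + (1−p)·(-4) = 7p - 4
  the column player's payoff from L: p·(-3) + (1−p)·2 = -5p + 2
  7p - 4 = -5p + 2  ⇒  12p = 6  ⇒  p = 1/2.
The column player's mix must leave the row player indifferent between U and D.
  the row player's payoff to U: q·4 + (1−q)·2 = 2q + 2
  the row player's payoff to D: q·5 + (1−q)·(-5) = 10q - 5
  2q + 2 = 10q - 5  ⇒  -8q = -7  ⇒  q = 7/8.

p = 1/2, q = 7/8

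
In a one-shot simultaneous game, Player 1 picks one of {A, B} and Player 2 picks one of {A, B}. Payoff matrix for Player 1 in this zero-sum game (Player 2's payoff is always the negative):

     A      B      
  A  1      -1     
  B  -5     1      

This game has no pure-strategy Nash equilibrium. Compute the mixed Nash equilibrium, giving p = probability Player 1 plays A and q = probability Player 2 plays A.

Set Player 2's expected payoff from A equal to that from B:
  Player 2's payoff to A: p·(-1) + (1−p)·5 = -6p + 5
  Player 2's payoff to B: p·1 + (1−p)·(-1) = 2p - 1
  -6p + 5 = 2p - 1  ⇒  -8p = -6  ⇒  p = 3/4.
For Player 1 to be willing to mix, Player 1 must be indifferent between A and B, which pins down Player 2's mix.
  Player 1's payoff from A: q·1 + (1−q)·(-1) = 2q - 1
  Player 1's payoff from B: q·(-5) + (1−q)·1 = -6q + 1
  2q - 1 = -6q + 1  ⇒  8q = 2  ⇒  q = 1/4.

p = 3/4, q = 1/4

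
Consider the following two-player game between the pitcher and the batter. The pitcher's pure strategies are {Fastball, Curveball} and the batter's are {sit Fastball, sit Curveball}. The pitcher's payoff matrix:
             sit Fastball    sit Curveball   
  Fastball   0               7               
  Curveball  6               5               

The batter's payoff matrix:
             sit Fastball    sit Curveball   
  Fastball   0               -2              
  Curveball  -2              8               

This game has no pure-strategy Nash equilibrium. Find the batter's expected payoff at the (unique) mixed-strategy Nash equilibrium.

-1/3

For the batter to be willing to mix, the batter must be indifferent between sit Fastball and sit Curveball, which pins down the pitcher's mix.
  the batter's payoff to sit Fastball: p·0 + (1−p)·(-2) = 2p - 2
  the batter's payoff to sit Curveball: p·(-2) + (1−p)·8 = -10p + 8
  2p - 2 = -10p + 8  ⇒  12p = 10  ⇒  p = 5/6.
At equilibrium the batter is indifferent across columns, so the batter's payoff equals the payoff from sit Fastball: (5/6)·0 + (1/6)·(-2) = -1/3.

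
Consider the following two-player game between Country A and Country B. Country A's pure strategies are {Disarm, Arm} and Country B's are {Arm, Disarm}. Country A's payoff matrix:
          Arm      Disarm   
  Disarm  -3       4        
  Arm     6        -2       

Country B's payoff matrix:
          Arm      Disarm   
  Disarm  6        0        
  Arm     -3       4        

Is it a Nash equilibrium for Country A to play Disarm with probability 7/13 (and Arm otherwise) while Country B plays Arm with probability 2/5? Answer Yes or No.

Check Country B's indifference given Country A's mix p = 7/13:
  payoff from Arm = 24/13; payoff from Disarm = 24/13 — equal.
Check Country A's indifference given Country B's mix q = 2/5:
  payoff from Disarm = 6/5; payoff from Arm = 6/5 — equal.
Both players are indifferent, so neither can profitably deviate.

Yes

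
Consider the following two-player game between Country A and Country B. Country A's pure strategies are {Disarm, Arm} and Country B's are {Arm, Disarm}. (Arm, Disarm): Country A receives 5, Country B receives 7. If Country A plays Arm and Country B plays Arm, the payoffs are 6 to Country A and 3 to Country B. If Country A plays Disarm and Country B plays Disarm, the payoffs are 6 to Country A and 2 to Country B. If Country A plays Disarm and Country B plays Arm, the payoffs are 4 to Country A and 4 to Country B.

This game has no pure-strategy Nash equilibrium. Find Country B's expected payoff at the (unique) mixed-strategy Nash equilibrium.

Set Country B's expected payoff from Arm equal to that from Disarm:
  Country B's expected payoff from Arm: p·4 + (1−p)·3 = p + 3
  Country B's expected payoff from Disarm: p·2 + (1−p)·7 = -5p + 7
  p + 3 = -5p + 7  ⇒  6p = 4  ⇒  p = 2/3.
At equilibrium Country B is indifferent across columns, so Country B's payoff equals the payoff from Arm: (2/3)·4 + (1/3)·3 = 11/3.

11/3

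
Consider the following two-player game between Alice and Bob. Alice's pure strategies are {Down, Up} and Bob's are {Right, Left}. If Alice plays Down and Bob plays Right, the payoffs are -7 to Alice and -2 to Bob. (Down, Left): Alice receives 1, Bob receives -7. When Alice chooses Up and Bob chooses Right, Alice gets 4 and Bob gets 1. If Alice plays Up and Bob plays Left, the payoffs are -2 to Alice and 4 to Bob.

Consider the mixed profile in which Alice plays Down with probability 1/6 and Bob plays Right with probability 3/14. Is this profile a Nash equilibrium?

No

Given Alice's mix p = 1/6, Bob's payoff from Right is 1/2 but from Left is 13/6. Bob strictly prefers Left, so Bob would not mix.
So the proposed profile is not a Nash equilibrium.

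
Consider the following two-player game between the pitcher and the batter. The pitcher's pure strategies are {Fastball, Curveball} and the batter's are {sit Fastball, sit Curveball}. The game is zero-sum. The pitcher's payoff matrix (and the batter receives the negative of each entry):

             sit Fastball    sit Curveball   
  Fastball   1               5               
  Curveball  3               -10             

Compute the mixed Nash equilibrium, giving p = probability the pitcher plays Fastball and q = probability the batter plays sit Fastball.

p = 13/17, q = 15/17

In a mixed equilibrium the batter is indifferent between sit Fastball and sit Curveball; this condition fixes p.
  the batter's expected payoff from sit Fastball: p·(-1) + (1−p)·(-3) = 2p - 3
  the batter's expected payoff from sit Curveball: p·(-5) + (1−p)·10 = -15p + 10
  2p - 3 = -15p + 10  ⇒  17p = 13  ⇒  p = 13/17.
Set the pitcher's expected payoff from Fastball equal to that from Curveball:
  the pitcher's payoff to Fastball: q·1 + (1−q)·5 = -4q + 5
  the pitcher's payoff to Curveball: q·3 + (1−q)·(-10) = 13q - 10
  -4q + 5 = 13q - 10  ⇒  -17q = -15  ⇒  q = 15/17.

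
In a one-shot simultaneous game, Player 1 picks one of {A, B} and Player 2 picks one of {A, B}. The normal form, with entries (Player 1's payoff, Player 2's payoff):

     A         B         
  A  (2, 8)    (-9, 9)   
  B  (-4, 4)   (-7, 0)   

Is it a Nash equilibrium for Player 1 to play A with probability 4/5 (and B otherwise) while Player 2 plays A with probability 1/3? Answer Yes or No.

Given Player 2's mix q = 1/3, Player 1's payoff from A is -16/3 but from B is -6. Player 1 strictly prefers A, so Player 1 would not mix.
So the proposed profile is not a Nash equilibrium.

No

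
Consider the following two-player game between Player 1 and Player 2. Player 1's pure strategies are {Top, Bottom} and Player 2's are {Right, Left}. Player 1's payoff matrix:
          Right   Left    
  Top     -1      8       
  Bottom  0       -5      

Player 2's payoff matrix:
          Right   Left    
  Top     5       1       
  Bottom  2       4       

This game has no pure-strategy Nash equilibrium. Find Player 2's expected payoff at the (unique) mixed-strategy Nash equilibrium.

3

For Player 2 to be willing to mix, Player 2 must be indifferent between Right and Left, which pins down Player 1's mix.
  Player 2's payoff to Right: p·5 + (1−p)·2 = 3p + 2
  Player 2's payoff to Left: p·1 + (1−p)·4 = -3p + 4
  3p + 2 = -3p + 4  ⇒  6p = 2  ⇒  p = 1/3.
At equilibrium Player 2 is indifferent across columns, so Player 2's payoff equals the payoff from Right: (1/3)·5 + (2/3)·2 = 3.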